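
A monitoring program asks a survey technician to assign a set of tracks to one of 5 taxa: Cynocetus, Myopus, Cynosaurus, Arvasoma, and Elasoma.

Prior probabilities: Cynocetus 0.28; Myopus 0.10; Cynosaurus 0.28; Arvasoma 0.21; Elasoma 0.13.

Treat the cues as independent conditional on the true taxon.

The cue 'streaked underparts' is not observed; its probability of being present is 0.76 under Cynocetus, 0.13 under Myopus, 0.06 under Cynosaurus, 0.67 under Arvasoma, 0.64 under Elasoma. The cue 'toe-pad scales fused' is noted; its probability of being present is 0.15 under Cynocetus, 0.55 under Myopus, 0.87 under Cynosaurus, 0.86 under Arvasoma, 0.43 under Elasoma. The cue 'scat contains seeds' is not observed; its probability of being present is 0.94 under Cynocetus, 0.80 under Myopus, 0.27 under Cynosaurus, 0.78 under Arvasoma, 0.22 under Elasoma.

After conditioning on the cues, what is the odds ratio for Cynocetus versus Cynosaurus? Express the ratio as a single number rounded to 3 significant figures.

0.00362

Posterior odds equal prior odds times the likelihood ratio; only the two competing hypotheses matter (using 1 − P(present | H) for each absent cue).
  Cynocetus: 0.28 × (1 − 0.76) × 0.15 × (1 − 0.94) = 0.0006048
  Cynosaurus: 0.28 × (1 − 0.06) × 0.87 × (1 − 0.27) = 0.16716
Posterior odds = 0.0006048 / 0.16716 ≈ 0.00362.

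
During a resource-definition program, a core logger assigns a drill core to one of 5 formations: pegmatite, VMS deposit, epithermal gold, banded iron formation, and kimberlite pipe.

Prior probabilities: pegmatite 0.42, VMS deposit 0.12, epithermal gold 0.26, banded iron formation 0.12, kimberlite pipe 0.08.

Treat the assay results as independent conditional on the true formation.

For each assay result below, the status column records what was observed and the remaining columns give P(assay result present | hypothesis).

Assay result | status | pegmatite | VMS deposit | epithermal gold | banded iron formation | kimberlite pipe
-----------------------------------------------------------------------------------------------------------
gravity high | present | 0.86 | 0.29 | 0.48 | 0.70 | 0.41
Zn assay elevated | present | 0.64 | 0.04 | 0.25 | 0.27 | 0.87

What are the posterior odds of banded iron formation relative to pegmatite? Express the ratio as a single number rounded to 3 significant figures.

0.0981

Unnormalized posterior weight (prior times the assay result likelihoods) for each of the two hypotheses:
  banded iron formation: 0.12 × 0.70 × 0.27 = 0.02268
  pegmatite: 0.42 × 0.86 × 0.64 = 0.23117
Posterior odds = 0.02268 / 0.23117 ≈ 0.0981.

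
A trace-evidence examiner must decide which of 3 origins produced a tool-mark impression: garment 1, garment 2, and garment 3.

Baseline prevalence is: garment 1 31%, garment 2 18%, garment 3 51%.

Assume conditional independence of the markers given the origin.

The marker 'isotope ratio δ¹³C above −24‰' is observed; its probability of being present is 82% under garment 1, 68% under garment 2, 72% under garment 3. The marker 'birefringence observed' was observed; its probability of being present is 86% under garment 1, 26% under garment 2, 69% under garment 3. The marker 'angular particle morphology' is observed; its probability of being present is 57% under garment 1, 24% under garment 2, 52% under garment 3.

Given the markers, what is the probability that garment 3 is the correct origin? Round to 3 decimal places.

For each hypothesis, the unnormalized posterior weight is prior × product of the marker likelihoods:
  garment 1: 0.31 × 0.82 × 0.86 × 0.57 = 0.12461
  garment 2: 0.18 × 0.68 × 0.26 × 0.24 = 0.0076378
  garment 3: 0.51 × 0.72 × 0.69 × 0.52 = 0.13175
Marginal likelihood of the evidence = 0.264.
P(garment 3 | evidence) = 0.13175 / 0.264 ≈ 0.499.

0.499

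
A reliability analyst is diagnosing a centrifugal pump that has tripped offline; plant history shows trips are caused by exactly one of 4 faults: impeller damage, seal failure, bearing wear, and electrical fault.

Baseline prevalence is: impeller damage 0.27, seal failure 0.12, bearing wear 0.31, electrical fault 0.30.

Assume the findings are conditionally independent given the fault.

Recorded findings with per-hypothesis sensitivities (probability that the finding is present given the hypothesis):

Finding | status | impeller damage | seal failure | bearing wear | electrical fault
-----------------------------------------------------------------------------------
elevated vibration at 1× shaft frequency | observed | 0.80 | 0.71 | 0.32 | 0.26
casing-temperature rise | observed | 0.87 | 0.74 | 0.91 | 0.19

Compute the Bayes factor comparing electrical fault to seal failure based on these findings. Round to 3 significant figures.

0.0940

Take the product of per-finding likelihoods under each hypothesis, then divide.
  electrical fault: 0.26 × 0.19 = 0.0494
  seal failure: 0.71 × 0.74 = 0.5254
Bayes factor = 0.0494 / 0.5254 ≈ 0.0940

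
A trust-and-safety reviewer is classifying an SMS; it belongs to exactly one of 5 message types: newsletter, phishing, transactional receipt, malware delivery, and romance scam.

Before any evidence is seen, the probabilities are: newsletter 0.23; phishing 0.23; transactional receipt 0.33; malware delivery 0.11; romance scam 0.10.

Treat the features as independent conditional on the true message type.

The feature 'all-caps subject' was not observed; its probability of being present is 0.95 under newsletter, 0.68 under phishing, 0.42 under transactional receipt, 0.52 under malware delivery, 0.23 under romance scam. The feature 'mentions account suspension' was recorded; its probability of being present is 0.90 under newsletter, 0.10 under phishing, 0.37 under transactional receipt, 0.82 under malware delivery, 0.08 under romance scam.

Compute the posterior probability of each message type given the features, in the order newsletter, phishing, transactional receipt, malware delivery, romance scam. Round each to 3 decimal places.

Multiply each prior by the joint likelihood of the feature pattern (using 1 − P(present | H) for each absent feature):
  newsletter: 0.23 × (1 − 0.95) × 0.90 = 0.01035
  phishing: 0.23 × (1 − 0.68) × 0.10 = 0.00736
  transactional receipt: 0.33 × (1 − 0.42) × 0.37 = 0.070818
  malware delivery: 0.11 × (1 − 0.52) × 0.82 = 0.043296
  romance scam: 0.10 × (1 − 0.23) × 0.08 = 0.00616
The unnormalized weights sum to 0.13798.
P(newsletter | evidence) = 0.01035 / 0.13798 ≈ 0.075
P(phishing | evidence) = 0.00736 / 0.13798 ≈ 0.053
P(transactional receipt | evidence) = 0.070818 / 0.13798 ≈ 0.513
P(malware delivery | evidence) = 0.043296 / 0.13798 ≈ 0.314
P(romance scam | evidence) = 0.00616 / 0.13798 ≈ 0.045

0.075, 0.053, 0.513, 0.314, 0.045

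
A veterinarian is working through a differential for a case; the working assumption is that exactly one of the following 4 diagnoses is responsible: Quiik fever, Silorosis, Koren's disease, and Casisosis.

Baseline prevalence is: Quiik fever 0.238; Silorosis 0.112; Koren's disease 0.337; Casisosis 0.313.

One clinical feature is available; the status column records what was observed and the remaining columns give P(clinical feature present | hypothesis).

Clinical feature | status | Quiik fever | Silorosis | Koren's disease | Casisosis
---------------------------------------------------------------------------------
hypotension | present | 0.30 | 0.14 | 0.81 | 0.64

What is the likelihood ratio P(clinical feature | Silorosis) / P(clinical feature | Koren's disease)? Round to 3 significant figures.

0.173

Likelihood of this clinical feature under each hypothesis:
  Silorosis: 0.14
  Koren's disease: 0.81
Bayes factor = 0.14 / 0.81 ≈ 0.173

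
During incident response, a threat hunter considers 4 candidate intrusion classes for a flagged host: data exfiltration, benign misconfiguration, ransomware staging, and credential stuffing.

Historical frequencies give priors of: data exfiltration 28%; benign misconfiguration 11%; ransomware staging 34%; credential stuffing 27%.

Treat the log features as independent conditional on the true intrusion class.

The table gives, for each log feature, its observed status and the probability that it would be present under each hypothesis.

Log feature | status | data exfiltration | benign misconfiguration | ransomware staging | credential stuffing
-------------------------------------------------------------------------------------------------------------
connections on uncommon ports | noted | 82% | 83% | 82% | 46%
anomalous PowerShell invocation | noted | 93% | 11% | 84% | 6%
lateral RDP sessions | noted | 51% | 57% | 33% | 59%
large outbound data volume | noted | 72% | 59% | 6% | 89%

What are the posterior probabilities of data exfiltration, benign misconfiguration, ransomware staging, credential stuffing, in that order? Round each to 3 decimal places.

By Bayes' rule with conditional independence, the unnormalized weight for each hypothesis is prior × ∏ likelihoods:
  data exfiltration: 0.28 × 0.82 × 0.93 × 0.51 × 0.72 = 0.078407
  benign misconfiguration: 0.11 × 0.83 × 0.11 × 0.57 × 0.59 = 0.0033775
  ransomware staging: 0.34 × 0.82 × 0.84 × 0.33 × 0.06 = 0.004637
  credential stuffing: 0.27 × 0.46 × 0.06 × 0.59 × 0.89 = 0.003913
The unnormalized weights sum to 0.090335.
P(data exfiltration | evidence) = 0.078407 / 0.090335 ≈ 0.868
P(benign misconfiguration | evidence) = 0.0033775 / 0.090335 ≈ 0.037
P(ransomware staging | evidence) = 0.004637 / 0.090335 ≈ 0.051
P(credential stuffing | evidence) = 0.003913 / 0.090335 ≈ 0.043

0.868, 0.037, 0.051, 0.043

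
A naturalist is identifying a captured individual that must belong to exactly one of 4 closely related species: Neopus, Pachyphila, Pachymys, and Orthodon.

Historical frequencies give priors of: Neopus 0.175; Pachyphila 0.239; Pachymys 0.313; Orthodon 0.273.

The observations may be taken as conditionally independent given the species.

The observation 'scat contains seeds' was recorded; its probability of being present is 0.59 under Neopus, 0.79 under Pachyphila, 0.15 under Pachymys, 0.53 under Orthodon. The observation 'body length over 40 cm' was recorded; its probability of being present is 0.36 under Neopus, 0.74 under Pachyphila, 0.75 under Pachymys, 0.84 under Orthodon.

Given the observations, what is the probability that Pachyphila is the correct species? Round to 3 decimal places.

0.419

Multiply each prior by the joint likelihood of the evidence pattern:
  Neopus: 0.175 × 0.59 × 0.36 = 0.03717
  Pachyphila: 0.239 × 0.79 × 0.74 = 0.13972
  Pachymys: 0.313 × 0.15 × 0.75 = 0.035213
  Orthodon: 0.273 × 0.53 × 0.84 = 0.12154
Marginal likelihood of the evidence = 0.33364.
P(Pachyphila | evidence) = 0.13972 / 0.33364 ≈ 0.419.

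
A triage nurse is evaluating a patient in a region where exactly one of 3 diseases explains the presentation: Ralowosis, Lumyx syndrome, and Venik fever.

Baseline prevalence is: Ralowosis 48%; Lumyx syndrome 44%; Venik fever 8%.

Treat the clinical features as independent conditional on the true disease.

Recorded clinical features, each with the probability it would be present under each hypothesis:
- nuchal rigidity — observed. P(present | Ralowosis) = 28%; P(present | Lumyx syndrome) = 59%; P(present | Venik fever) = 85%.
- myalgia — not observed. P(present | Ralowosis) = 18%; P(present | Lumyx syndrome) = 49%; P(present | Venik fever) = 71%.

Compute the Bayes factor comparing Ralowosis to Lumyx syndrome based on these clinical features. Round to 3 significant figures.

Joint likelihood of the clinical feature pattern under each hypothesis (using 1 − P(present | H) for each absent clinical feature):
  Ralowosis: 0.28 × (1 − 0.18) = 0.2296
  Lumyx syndrome: 0.59 × (1 − 0.49) = 0.3009
Bayes factor = 0.2296 / 0.3009 ≈ 0.763

0.763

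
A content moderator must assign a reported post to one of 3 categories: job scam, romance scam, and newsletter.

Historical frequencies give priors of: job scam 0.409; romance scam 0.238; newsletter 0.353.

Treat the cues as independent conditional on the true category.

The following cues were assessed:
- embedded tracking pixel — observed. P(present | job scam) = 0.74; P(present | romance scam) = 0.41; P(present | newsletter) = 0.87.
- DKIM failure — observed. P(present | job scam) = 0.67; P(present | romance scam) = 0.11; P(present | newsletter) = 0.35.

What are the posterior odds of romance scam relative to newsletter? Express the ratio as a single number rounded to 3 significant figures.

0.0999

Posterior odds equal prior odds times the likelihood ratio; only the two competing hypotheses matter.
  romance scam: 0.238 × 0.41 × 0.11 = 0.010734
  newsletter: 0.353 × 0.87 × 0.35 = 0.10749
Posterior odds = 0.010734 / 0.10749 ≈ 0.0999.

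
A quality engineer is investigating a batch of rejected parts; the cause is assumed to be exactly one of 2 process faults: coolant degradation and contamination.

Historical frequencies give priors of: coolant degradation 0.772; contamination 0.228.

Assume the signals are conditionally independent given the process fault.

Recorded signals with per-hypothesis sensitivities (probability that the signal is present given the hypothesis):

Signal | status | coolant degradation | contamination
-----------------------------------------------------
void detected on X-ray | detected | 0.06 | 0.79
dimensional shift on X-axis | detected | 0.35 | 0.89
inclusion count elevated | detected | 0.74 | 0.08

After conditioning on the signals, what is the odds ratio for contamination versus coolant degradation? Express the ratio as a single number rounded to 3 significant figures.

Posterior odds equal prior odds times the likelihood ratio; only the two competing hypotheses matter.
  contamination: 0.228 × 0.79 × 0.89 × 0.08 = 0.012825
  coolant degradation: 0.772 × 0.06 × 0.35 × 0.74 = 0.011997
Odds(contamination : coolant degradation) = 0.012825 / 0.011997 ≈ 1.07.

1.07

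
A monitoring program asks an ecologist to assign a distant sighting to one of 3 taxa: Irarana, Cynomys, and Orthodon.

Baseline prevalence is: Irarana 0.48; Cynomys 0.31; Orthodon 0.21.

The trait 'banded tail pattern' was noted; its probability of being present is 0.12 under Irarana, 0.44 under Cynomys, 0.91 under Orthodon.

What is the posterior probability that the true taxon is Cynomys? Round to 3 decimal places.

0.354

For each hypothesis, the unnormalized posterior weight is prior × likelihood:
  Irarana: 0.48 × 0.12 = 0.0576
  Cynomys: 0.31 × 0.44 = 0.1364
  Orthodon: 0.21 × 0.91 = 0.1911
Normalizing constant Z = 0.0576 + 0.1364 + 0.1911 = 0.3851.
P(Cynomys | evidence) = 0.1364 / 0.3851 ≈ 0.354.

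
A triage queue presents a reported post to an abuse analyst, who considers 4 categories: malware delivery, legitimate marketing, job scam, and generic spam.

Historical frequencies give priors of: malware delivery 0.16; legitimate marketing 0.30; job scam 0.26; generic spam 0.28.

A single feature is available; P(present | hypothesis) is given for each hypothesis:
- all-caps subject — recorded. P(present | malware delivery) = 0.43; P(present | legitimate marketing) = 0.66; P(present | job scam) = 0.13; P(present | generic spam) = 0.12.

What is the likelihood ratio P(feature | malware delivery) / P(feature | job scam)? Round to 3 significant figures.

The Bayes factor is the ratio of the two likelihoods.
  malware delivery: 0.43
  job scam: 0.13
Bayes factor = 0.43 / 0.13 ≈ 3.31

3.31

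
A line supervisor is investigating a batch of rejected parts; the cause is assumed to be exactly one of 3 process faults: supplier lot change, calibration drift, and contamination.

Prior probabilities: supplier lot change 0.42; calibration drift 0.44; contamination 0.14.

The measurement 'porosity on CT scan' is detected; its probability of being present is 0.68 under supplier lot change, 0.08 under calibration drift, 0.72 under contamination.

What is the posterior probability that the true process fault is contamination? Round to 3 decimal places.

0.239

By Bayes' rule, the unnormalized weight for each hypothesis is prior × likelihood:
  supplier lot change: 0.42 × 0.68 = 0.2856
  calibration drift: 0.44 × 0.08 = 0.0352
  contamination: 0.14 × 0.72 = 0.1008
The unnormalized weights sum to 0.4216.
P(contamination | evidence) = 0.1008 / 0.4216 ≈ 0.239.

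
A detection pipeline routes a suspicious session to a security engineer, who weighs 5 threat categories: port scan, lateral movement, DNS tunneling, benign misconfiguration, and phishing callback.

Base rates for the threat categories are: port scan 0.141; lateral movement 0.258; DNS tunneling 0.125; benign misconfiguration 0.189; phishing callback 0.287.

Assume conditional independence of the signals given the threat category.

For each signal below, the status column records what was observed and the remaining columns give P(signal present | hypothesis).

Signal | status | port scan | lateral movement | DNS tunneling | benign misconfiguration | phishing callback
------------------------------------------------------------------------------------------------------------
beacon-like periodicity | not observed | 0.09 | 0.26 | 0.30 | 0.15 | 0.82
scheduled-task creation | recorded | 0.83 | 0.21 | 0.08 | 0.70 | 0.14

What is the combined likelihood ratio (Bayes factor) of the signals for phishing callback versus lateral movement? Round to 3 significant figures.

Joint likelihood of the signal pattern under each hypothesis (using 1 − P(present | H) for each absent signal):
  phishing callback: (1 − 0.82) × 0.14 = 0.0252
  lateral movement: (1 − 0.26) × 0.21 = 0.1554
Bayes factor = 0.0252 / 0.1554 ≈ 0.162

0.162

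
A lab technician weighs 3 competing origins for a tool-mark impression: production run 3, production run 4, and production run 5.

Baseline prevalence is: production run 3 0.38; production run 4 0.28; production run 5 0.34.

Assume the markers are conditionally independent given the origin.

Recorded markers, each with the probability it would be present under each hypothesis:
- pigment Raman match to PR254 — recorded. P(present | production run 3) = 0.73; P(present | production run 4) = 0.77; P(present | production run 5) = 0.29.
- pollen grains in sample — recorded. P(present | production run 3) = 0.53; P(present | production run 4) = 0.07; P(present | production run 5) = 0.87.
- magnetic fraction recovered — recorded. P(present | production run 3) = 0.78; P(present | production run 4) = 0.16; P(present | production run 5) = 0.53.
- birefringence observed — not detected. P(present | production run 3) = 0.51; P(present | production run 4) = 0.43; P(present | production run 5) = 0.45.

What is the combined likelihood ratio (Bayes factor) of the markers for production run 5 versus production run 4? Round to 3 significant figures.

The Bayes factor is the ratio of the joint likelihoods of the marker pattern under the two hypotheses (using 1 − P(present | H) for each absent marker).
  production run 5: 0.29 × 0.87 × 0.53 × (1 − 0.45) = 0.073545
  production run 4: 0.77 × 0.07 × 0.16 × (1 − 0.43) = 0.0049157
Bayes factor = 0.073545 / 0.0049157 ≈ 15.0

15.0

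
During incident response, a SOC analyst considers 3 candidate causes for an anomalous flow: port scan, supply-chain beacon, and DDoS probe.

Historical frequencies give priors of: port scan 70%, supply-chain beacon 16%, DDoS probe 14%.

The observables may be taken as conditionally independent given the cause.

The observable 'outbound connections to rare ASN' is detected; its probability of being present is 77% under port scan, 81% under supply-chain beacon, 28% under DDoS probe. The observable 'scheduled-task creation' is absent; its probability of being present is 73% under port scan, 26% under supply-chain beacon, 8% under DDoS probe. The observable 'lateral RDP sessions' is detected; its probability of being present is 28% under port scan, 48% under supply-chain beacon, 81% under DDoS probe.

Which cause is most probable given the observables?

Multiply each prior by the joint likelihood of the observable pattern (using 1 − P(present | H) for each absent observable):
  port scan: 0.70 × 0.77 × (1 − 0.73) × 0.28 = 0.040748
  supply-chain beacon: 0.16 × 0.81 × (1 − 0.26) × 0.48 = 0.046034
  DDoS probe: 0.14 × 0.28 × (1 − 0.08) × 0.81 = 0.029212
The unnormalized weights sum to 0.11599.
P(port scan | evidence) ≈ 0.040748 / 0.11599 ≈ 0.351
P(supply-chain beacon | evidence) ≈ 0.046034 / 0.11599 ≈ 0.397
P(DDoS probe | evidence) ≈ 0.029212 / 0.11599 ≈ 0.252
The largest is 0.397, so supply-chain beacon is most probable.

supply-chain beacon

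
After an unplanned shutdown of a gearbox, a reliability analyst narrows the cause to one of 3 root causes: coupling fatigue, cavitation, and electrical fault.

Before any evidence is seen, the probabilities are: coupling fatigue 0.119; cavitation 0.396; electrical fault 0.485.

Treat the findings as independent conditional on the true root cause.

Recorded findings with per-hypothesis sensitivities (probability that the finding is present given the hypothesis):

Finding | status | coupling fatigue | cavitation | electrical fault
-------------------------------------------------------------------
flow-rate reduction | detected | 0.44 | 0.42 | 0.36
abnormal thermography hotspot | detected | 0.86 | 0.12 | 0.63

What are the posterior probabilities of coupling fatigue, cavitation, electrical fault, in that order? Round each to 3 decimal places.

Multiply each prior by the joint likelihood of the evidence pattern:
  coupling fatigue: 0.119 × 0.44 × 0.86 = 0.04503
  cavitation: 0.396 × 0.42 × 0.12 = 0.019958
  electrical fault: 0.485 × 0.36 × 0.63 = 0.11
Normalizing constant Z = 0.04503 + 0.019958 + 0.11 = 0.17499.
P(coupling fatigue | evidence) = 0.04503 / 0.17499 ≈ 0.257
P(cavitation | evidence) = 0.019958 / 0.17499 ≈ 0.114
P(electrical fault | evidence) = 0.11 / 0.17499 ≈ 0.629

0.257, 0.114, 0.629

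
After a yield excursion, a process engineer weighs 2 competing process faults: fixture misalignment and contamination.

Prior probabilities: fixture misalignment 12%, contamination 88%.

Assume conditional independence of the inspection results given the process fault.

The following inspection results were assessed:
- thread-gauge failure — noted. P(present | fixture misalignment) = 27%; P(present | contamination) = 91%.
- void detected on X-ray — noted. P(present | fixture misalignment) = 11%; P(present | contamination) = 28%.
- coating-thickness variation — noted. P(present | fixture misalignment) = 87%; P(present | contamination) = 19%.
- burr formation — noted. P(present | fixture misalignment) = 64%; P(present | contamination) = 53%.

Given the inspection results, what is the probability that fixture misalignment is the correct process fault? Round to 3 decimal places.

By Bayes' rule with conditional independence, the unnormalized weight for each hypothesis is prior × ∏ likelihoods:
  fixture misalignment: 0.12 × 0.27 × 0.11 × 0.87 × 0.64 = 0.0019844
  contamination: 0.88 × 0.91 × 0.28 × 0.19 × 0.53 = 0.022579
Normalizing constant Z = 0.0019844 + 0.022579 = 0.024564.
P(fixture misalignment | evidence) = 0.0019844 / 0.024564 ≈ 0.081.

0.081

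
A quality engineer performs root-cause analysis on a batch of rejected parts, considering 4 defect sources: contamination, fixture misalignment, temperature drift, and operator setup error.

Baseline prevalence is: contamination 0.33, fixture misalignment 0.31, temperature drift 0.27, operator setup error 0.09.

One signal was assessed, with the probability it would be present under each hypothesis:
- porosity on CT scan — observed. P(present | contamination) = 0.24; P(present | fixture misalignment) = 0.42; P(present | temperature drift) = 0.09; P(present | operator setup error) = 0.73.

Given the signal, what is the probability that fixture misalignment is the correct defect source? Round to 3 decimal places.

By Bayes' rule, the unnormalized weight for each hypothesis is prior × likelihood:
  contamination: 0.33 × 0.24 = 0.0792
  fixture misalignment: 0.31 × 0.42 = 0.1302
  temperature drift: 0.27 × 0.09 = 0.0243
  operator setup error: 0.09 × 0.73 = 0.0657
The unnormalized weights sum to 0.2994.
P(fixture misalignment | evidence) = 0.1302 / 0.2994 ≈ 0.435.

0.435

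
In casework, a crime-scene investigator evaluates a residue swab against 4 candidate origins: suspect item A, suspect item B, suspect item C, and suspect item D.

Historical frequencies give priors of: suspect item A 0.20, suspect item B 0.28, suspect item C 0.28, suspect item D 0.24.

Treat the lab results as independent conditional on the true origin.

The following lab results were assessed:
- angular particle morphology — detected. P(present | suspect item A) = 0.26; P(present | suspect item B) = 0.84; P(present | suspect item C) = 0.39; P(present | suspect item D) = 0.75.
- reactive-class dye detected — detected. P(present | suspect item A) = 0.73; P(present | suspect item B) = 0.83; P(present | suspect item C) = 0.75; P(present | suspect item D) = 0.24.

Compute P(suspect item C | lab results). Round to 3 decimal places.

0.229

By Bayes' rule with conditional independence, the unnormalized weight for each hypothesis is prior × ∏ likelihoods:
  suspect item A: 0.20 × 0.26 × 0.73 = 0.03796
  suspect item B: 0.28 × 0.84 × 0.83 = 0.19522
  suspect item C: 0.28 × 0.39 × 0.75 = 0.0819
  suspect item D: 0.24 × 0.75 × 0.24 = 0.0432
Normalizing constant Z = 0.03796 + 0.19522 + 0.0819 + 0.0432 = 0.35828.
P(suspect item C | evidence) = 0.0819 / 0.35828 ≈ 0.229.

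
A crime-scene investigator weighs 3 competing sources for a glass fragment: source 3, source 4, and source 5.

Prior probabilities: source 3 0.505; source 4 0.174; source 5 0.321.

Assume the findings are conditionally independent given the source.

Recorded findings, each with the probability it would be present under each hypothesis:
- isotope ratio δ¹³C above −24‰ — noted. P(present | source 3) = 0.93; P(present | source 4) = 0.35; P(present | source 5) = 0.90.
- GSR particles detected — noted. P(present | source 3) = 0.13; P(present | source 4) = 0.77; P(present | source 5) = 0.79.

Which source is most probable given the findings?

Multiply each prior by the joint likelihood of the evidence pattern:
  source 3: 0.505 × 0.93 × 0.13 = 0.061055
  source 4: 0.174 × 0.35 × 0.77 = 0.046893
  source 5: 0.321 × 0.90 × 0.79 = 0.22823
Marginal likelihood of the evidence = 0.33618.
P(source 3 | evidence) ≈ 0.061055 / 0.33618 ≈ 0.182
P(source 4 | evidence) ≈ 0.046893 / 0.33618 ≈ 0.139
P(source 5 | evidence) ≈ 0.22823 / 0.33618 ≈ 0.679
The largest is 0.679, so source 5 is most probable.

source 5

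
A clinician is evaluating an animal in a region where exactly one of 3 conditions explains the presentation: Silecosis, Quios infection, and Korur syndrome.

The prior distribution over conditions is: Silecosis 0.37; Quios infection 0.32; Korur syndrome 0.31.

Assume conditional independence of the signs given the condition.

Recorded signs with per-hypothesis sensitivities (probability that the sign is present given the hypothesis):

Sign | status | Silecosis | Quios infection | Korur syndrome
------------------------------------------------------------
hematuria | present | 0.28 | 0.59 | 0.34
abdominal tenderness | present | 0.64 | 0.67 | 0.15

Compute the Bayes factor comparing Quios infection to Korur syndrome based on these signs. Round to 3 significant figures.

7.75

The Bayes factor is the ratio of the joint likelihoods of the sign pattern under the two hypotheses.
  Quios infection: 0.59 × 0.67 = 0.3953
  Korur syndrome: 0.34 × 0.15 = 0.051
Bayes factor = 0.3953 / 0.051 ≈ 7.75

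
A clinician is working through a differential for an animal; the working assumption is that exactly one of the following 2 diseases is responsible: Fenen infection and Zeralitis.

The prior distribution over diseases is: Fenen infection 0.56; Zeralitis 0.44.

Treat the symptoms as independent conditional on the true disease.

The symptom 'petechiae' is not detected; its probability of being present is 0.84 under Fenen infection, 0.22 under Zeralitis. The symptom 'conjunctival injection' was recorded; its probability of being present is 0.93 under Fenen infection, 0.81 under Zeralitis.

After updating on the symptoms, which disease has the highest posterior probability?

By Bayes' rule with conditional independence, the unnormalized weight for each hypothesis is prior × ∏ likelihoods (using 1 − P(present | H) for each absent symptom):
  Fenen infection: 0.56 × (1 − 0.84) × 0.93 = 0.083328
  Zeralitis: 0.44 × (1 − 0.22) × 0.81 = 0.27799
Normalizing constant Z = 0.083328 + 0.27799 = 0.36132.
P(Fenen infection | evidence) ≈ 0.083328 / 0.36132 ≈ 0.231
P(Zeralitis | evidence) ≈ 0.27799 / 0.36132 ≈ 0.769
The largest is 0.769, so Zeralitis is most probable.

Zeralitis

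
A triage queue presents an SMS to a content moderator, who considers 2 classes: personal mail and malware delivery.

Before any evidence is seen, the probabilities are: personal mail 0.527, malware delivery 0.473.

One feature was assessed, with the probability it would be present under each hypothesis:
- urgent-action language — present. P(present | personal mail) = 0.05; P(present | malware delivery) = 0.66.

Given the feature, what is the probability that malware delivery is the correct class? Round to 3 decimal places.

0.922

Multiply each prior by the likelihood of the feature:
  personal mail: 0.527 × 0.05 = 0.02635
  malware delivery: 0.473 × 0.66 = 0.31218
Marginal likelihood of the evidence = 0.33853.
P(malware delivery | evidence) = 0.31218 / 0.33853 ≈ 0.922.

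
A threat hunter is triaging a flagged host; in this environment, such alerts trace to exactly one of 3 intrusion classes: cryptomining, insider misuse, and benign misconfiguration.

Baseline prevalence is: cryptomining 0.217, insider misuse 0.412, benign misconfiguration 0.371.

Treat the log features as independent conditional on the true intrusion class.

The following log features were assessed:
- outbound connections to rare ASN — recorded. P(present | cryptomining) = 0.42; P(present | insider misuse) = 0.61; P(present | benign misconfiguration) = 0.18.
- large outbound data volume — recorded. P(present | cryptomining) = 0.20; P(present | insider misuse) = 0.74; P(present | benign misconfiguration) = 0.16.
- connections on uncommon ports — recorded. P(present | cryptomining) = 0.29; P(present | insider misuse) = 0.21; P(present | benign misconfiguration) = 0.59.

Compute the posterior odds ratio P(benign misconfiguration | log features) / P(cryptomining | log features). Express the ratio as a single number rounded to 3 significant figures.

Posterior odds equal prior odds times the likelihood ratio; only the two competing hypotheses matter.
  benign misconfiguration: 0.371 × 0.18 × 0.16 × 0.59 = 0.006304
  cryptomining: 0.217 × 0.42 × 0.20 × 0.29 = 0.0052861
Posterior odds = 0.006304 / 0.0052861 ≈ 1.19.

1.19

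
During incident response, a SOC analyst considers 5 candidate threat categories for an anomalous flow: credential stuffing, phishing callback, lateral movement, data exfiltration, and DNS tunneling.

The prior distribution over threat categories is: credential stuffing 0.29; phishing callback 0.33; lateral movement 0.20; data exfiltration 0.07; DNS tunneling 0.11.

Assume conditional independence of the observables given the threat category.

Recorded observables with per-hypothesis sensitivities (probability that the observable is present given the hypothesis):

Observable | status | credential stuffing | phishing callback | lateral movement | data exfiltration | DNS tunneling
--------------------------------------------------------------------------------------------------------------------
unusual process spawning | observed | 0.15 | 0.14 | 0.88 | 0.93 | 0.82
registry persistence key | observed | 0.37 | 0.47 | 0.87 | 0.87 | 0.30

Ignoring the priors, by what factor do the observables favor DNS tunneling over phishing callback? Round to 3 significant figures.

3.74

Joint likelihood of the observable pattern under each hypothesis:
  DNS tunneling: 0.82 × 0.30 = 0.246
  phishing callback: 0.14 × 0.47 = 0.0658
Bayes factor = 0.246 / 0.0658 ≈ 3.74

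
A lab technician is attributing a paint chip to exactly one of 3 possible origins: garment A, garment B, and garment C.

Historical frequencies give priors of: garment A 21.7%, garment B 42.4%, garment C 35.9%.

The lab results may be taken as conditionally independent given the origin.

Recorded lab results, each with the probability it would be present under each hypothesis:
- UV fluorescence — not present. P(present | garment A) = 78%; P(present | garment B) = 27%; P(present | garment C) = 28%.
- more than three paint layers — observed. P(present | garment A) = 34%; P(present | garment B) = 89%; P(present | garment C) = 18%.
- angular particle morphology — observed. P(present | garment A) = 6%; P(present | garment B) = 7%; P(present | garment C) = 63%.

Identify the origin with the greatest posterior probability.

garment C

Multiply each prior by the joint likelihood of the lab result pattern (using 1 − P(present | H) for each absent lab result):
  garment A: 0.217 × (1 − 0.78) × 0.34 × 0.06 = 0.0009739
  garment B: 0.424 × (1 − 0.27) × 0.89 × 0.07 = 0.019283
  garment C: 0.359 × (1 − 0.28) × 0.18 × 0.63 = 0.029312
Marginal likelihood of the evidence = 0.049569.
P(garment A | evidence) ≈ 0.0009739 / 0.049569 ≈ 0.020
P(garment B | evidence) ≈ 0.019283 / 0.049569 ≈ 0.389
P(garment C | evidence) ≈ 0.029312 / 0.049569 ≈ 0.591
The largest is 0.591, so garment C is most probable.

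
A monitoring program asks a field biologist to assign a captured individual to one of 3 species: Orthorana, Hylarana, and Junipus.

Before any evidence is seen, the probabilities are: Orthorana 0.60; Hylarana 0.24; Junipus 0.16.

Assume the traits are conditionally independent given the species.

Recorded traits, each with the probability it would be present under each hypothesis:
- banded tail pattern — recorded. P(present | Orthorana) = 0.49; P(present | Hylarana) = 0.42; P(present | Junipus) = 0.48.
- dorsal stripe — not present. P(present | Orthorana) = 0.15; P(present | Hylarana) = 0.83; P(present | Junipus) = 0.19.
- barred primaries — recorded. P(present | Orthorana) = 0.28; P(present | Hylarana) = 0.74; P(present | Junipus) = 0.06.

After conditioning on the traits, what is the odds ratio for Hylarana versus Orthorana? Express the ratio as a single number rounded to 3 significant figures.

0.181

Posterior odds equal prior odds times the likelihood ratio; only the two competing hypotheses matter (using 1 − P(present | H) for each absent trait).
  Hylarana: 0.24 × 0.42 × (1 − 0.83) × 0.74 = 0.012681
  Orthorana: 0.60 × 0.49 × (1 − 0.15) × 0.28 = 0.069972
Odds(Hylarana : Orthorana) = 0.012681 / 0.069972 ≈ 0.181.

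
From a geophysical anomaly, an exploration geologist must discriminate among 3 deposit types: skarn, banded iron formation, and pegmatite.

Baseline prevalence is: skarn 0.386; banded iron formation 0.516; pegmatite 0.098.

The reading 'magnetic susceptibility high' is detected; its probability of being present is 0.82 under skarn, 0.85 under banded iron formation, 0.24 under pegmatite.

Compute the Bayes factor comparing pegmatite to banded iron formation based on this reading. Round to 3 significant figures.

The Bayes factor is the ratio of the two likelihoods.
  pegmatite: 0.24
  banded iron formation: 0.85
Bayes factor = 0.24 / 0.85 ≈ 0.282

0.282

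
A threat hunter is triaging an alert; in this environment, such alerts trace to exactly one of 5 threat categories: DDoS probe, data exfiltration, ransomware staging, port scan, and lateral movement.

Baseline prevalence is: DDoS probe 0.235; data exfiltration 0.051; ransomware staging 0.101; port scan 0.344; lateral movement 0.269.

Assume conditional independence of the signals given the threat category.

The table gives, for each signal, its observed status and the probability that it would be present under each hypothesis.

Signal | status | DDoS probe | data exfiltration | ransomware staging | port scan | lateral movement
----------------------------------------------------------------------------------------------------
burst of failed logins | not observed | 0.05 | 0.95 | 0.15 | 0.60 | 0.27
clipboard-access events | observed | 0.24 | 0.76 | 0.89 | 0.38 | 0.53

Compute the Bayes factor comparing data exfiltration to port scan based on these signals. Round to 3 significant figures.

Joint likelihood of the signal pattern under each hypothesis (using 1 − P(present | H) for each absent signal):
  data exfiltration: (1 − 0.95) × 0.76 = 0.038
  port scan: (1 − 0.60) × 0.38 = 0.152
Bayes factor = 0.038 / 0.152 ≈ 0.250

0.250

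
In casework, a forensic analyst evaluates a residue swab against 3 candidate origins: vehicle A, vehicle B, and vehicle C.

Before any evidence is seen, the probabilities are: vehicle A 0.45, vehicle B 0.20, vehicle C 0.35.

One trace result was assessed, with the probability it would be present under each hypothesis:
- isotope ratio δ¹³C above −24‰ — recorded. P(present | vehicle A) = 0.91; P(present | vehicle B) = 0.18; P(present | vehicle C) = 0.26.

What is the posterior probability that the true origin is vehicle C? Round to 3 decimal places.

0.170

Multiply each prior by the likelihood of the trace result:
  vehicle A: 0.45 × 0.91 = 0.4095
  vehicle B: 0.20 × 0.18 = 0.036
  vehicle C: 0.35 × 0.26 = 0.091
The unnormalized weights sum to 0.5365.
P(vehicle C | evidence) = 0.091 / 0.5365 ≈ 0.170.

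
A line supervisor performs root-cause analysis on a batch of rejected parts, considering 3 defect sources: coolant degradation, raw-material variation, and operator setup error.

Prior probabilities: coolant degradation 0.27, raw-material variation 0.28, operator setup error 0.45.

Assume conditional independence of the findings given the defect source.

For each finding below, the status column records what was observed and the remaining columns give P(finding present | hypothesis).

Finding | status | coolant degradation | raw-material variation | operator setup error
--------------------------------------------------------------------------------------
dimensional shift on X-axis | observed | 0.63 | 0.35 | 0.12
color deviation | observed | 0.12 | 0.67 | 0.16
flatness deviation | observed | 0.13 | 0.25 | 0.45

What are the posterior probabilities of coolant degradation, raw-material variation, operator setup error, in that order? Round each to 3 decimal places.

0.116, 0.715, 0.169

By Bayes' rule with conditional independence, the unnormalized weight for each hypothesis is prior × ∏ likelihoods:
  coolant degradation: 0.27 × 0.63 × 0.12 × 0.13 = 0.0026536
  raw-material variation: 0.28 × 0.35 × 0.67 × 0.25 = 0.016415
  operator setup error: 0.45 × 0.12 × 0.16 × 0.45 = 0.003888
Marginal likelihood of the evidence = 0.022957.
P(coolant degradation | evidence) = 0.0026536 / 0.022957 ≈ 0.116
P(raw-material variation | evidence) = 0.016415 / 0.022957 ≈ 0.715
P(operator setup error | evidence) = 0.003888 / 0.022957 ≈ 0.169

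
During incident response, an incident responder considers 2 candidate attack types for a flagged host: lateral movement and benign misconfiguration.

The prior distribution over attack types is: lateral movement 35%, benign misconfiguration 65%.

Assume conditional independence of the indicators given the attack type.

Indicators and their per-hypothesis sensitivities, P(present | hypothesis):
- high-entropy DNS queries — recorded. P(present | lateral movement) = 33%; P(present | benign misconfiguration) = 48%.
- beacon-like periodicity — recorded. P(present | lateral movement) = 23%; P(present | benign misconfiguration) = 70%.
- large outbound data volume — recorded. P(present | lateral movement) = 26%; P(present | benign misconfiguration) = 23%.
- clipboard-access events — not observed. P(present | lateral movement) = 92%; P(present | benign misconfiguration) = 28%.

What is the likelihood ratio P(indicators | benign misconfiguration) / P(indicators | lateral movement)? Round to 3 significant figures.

Take the product of per-indicator likelihoods under each hypothesis (using 1 − P(present | H) for each absent indicator), then divide.
  benign misconfiguration: 0.48 × 0.70 × 0.23 × (1 − 0.28) = 0.055642
  lateral movement: 0.33 × 0.23 × 0.26 × (1 − 0.92) = 0.0015787
Bayes factor = 0.055642 / 0.0015787 ≈ 35.2

35.2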